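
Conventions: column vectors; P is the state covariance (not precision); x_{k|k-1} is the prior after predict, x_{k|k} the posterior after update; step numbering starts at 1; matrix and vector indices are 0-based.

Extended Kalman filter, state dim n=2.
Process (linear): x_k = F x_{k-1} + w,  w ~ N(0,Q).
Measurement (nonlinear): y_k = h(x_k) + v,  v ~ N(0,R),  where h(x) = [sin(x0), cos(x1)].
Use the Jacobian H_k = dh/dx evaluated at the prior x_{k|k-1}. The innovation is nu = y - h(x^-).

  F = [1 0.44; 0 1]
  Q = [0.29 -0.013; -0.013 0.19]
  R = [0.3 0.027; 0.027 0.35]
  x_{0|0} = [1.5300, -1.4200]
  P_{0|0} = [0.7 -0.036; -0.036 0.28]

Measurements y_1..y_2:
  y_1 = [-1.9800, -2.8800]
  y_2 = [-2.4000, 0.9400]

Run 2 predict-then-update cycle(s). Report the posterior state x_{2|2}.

x_post = [-1.2587, -3.0155]

step 1: x^-=[0.9052, -1.4200]  P^-=[1.0125 0.0742; 0.0742 0.4700]  H_jac=[0.6175 0.0000; 0.0000 0.9887]  S=[0.6861 0.0723; 0.0723 0.8094]  K=[0.9103 0.0093; 0.0063 0.5735]  nu=[-2.7665, -3.0302]  x^+=[-1.6415, -3.1755]  P^+=[0.4427 0.0282; 0.0282 0.2032]
step 2: x^-=[-3.0387, -3.1755]  P^-=[0.7968 0.1046; 0.1046 0.3932]  H_jac=[-0.9947 0.0000; 0.0000 -0.0339]  S=[1.0884 0.0305; 0.0305 0.3505]  K=[-0.7297 0.0534; -0.0947 -0.0298]  nu=[-2.2973, 1.9394]  x^+=[-1.2587, -3.0155]  P^+=[0.2186 0.0294; 0.0294 0.3830]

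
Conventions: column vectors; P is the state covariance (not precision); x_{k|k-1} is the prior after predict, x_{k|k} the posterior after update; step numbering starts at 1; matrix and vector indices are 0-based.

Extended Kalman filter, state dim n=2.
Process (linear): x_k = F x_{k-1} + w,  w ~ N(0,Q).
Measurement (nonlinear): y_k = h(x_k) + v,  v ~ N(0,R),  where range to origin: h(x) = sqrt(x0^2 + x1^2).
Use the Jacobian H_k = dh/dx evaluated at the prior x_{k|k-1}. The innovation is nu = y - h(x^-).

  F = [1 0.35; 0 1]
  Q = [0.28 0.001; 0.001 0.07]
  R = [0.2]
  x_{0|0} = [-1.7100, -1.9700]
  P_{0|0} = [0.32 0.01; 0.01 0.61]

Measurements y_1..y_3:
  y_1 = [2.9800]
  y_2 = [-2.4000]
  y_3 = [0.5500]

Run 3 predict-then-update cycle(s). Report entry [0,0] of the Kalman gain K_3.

K[0,0] = 0.6965

step 1: x^-=[-2.3995, -1.9700]  P^-=[0.6817 0.2245; 0.2245 0.6800]  H_jac=[-0.7729 -0.6345]  S=[1.1012]  K=[-0.6078; -0.5494]  nu=[-0.1246]  x^+=[-2.3238, -1.9016]  P^+=[0.2749 -0.1432; -0.1432 0.3476]
step 2: x^-=[-2.9893, -1.9016]  P^-=[0.4972 -0.0206; -0.0206 0.4176]  H_jac=[-0.8438 -0.5367]  S=[0.6556]  K=[-0.6230; -0.3154]  nu=[-5.9429]  x^+=[0.7132, -0.0271]  P^+=[0.2427 -0.1494; -0.1494 0.3524]
step 3: x^-=[0.7037, -0.0271]  P^-=[0.4613 -0.0251; -0.0251 0.4224]  H_jac=[0.9993 -0.0385]  S=[0.6632]  K=[0.6965; -0.0623]  nu=[-0.1542]  x^+=[0.5963, -0.0175]  P^+=[0.1396 0.0037; 0.0037 0.4198]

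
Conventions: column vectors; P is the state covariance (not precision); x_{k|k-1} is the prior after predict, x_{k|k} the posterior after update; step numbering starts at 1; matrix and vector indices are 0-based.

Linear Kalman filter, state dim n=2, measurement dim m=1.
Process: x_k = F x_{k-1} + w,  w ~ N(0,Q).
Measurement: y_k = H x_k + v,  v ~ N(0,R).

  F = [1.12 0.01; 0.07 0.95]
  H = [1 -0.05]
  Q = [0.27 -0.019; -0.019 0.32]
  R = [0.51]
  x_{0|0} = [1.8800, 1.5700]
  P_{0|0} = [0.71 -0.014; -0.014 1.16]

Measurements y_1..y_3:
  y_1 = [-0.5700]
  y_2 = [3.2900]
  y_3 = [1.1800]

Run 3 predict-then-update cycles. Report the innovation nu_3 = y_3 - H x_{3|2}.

step 1: x^-=[2.1213, 1.6231]  P^-=[1.1604 0.0328; 0.0328 1.3685]  S=[1.6706]  K=[0.6936; -0.0213]  nu=[-2.6101]  x^+=[0.3108, 1.6788]  P^+=[0.3566 0.0575; 0.0575 1.3678]
step 2: x^-=[0.3649, 1.6166]  P^-=[0.7188 0.0832; 0.0832 1.5638]  S=[1.2244]  K=[0.5837; 0.0041]  nu=[3.0060]  x^+=[2.1193, 1.6289]  P^+=[0.3017 0.0803; 0.0803 1.5638]
step 3: x^-=[2.3900, 1.6958]  P^-=[0.6504 0.1050; 0.1050 1.7435]  S=[1.1542]  K=[0.5589; 0.0154]  nu=[-1.1252]  x^+=[1.7611, 1.6784]  P^+=[0.2898 0.0950; 0.0950 1.7432]

innov = [-1.1252]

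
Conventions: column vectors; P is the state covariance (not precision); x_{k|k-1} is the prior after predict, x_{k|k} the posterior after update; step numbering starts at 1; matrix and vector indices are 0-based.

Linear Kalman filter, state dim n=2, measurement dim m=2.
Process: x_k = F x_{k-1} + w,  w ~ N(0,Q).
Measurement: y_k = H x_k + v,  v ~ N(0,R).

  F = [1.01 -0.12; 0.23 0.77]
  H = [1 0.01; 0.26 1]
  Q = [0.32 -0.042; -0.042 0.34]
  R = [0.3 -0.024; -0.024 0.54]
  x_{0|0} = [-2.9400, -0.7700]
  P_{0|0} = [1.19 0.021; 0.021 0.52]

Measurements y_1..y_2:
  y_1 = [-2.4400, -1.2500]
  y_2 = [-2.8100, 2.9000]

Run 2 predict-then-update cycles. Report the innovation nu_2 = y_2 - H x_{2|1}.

step 1: x^-=[-2.8770, -1.2691]  P^-=[1.5363 0.2021; 0.2021 0.7187]  S=[1.8404 0.5853; 0.5853 1.4677]  K=[0.8080 0.0877; -0.0611 0.5499]  nu=[0.4497, 0.7671]  x^+=[-2.4464, -0.8748]  P^+=[0.2406 -0.0346; -0.0346 0.3074]
step 2: x^-=[-2.3659, -1.2362]  P^-=[0.5783 -0.0405; -0.0405 0.5227]  S=[0.8775 0.0910; 0.0910 1.0808]  K=[0.6537 0.0466; -0.0901 0.4815]  nu=[-0.4317, 4.7514]  x^+=[-2.4266, 1.0905]  P^+=[0.1954 -0.0413; -0.0413 0.2729]

innov = [-0.4317, 4.7514]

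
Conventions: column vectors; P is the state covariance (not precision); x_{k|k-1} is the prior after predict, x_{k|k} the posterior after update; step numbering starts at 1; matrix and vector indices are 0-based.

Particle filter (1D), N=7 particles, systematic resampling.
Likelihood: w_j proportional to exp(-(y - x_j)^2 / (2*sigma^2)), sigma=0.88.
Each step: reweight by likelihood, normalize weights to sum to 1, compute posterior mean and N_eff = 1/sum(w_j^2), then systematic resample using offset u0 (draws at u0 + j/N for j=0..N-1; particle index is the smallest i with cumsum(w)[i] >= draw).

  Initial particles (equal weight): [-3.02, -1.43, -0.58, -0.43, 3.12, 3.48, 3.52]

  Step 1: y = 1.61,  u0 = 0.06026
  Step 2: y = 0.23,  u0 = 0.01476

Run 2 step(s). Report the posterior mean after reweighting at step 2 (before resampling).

step 1: w=[0.0000, 0.0047, 0.0830, 0.1250, 0.4212, 0.1920, 0.1741]  mean=2.4866  Neff=3.7437  idx=[2, 3, 4, 4, 4, 5, 6]
step 2: w=[0.4594, 0.5296, 0.0032, 0.0032, 0.0032, 0.0008, 0.0006]  mean=-0.4594  Neff=2.0343  idx=[0, 0, 0, 0, 1, 1, 1]

post_mean = -0.4594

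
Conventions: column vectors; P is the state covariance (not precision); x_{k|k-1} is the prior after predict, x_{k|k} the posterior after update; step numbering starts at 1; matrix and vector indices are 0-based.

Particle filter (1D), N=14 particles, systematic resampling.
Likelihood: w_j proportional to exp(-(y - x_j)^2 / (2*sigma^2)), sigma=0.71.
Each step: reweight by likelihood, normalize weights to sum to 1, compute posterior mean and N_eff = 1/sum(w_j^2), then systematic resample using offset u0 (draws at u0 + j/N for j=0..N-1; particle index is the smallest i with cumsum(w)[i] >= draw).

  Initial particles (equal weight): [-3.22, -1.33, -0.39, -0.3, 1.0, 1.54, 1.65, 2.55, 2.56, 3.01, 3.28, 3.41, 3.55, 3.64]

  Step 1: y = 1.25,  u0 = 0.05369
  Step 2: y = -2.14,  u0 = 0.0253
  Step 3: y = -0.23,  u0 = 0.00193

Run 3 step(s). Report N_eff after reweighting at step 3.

N_eff = 14.0000

step 1: w=[0.0000, 0.0004, 0.0209, 0.0277, 0.2825, 0.2765, 0.2565, 0.0562, 0.0548, 0.0139, 0.0050, 0.0029, 0.0016, 0.0010]  mean=1.4760  Neff=4.3549  idx=[4, 4, 4, 4, 5, 5, 5, 5, 6, 6, 6, 6, 7, 9]
step 2: w=[0.2410, 0.2410, 0.2410, 0.2410, 0.0062, 0.0062, 0.0062, 0.0062, 0.0028, 0.0028, 0.0028, 0.0028, 0.0000, 0.0000]  mean=1.0207  Neff=4.3013  idx=[0, 0, 0, 0, 1, 1, 1, 2, 2, 2, 3, 3, 3, 3]
step 3: w=[0.0714, 0.0714, 0.0714, 0.0714, 0.0714, 0.0714, 0.0714, 0.0714, 0.0714, 0.0714, 0.0714, 0.0714, 0.0714, 0.0714]  mean=1.0000  Neff=14.0000  idx=[0, 1, 2, 3, 4, 5, 6, 7, 8, 9, 10, 11, 12, 13]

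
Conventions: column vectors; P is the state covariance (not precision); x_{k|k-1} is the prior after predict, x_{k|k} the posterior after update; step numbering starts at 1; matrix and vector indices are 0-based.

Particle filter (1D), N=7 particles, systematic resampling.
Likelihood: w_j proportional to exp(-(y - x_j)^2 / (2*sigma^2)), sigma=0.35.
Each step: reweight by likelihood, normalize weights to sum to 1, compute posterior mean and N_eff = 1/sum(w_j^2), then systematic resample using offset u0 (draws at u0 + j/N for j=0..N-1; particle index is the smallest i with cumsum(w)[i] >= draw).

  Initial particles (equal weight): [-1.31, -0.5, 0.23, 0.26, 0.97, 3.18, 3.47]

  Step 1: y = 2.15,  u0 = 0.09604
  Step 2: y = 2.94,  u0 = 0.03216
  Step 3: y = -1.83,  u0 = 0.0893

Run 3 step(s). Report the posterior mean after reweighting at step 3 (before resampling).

post_mean = 3.1800

step 1: w=[0.0000, 0.0000, 0.0000, 0.0000, 0.1957, 0.7573, 0.0469]  mean=2.7609  Neff=1.6285  idx=[4, 5, 5, 5, 5, 5, 6]
step 2: w=[0.0000, 0.1851, 0.1851, 0.1851, 0.1851, 0.1851, 0.0744]  mean=3.2016  Neff=5.6535  idx=[1, 1, 2, 3, 4, 5, 5]
step 3: w=[0.1429, 0.1429, 0.1429, 0.1429, 0.1429, 0.1429, 0.1429]  mean=3.1800  Neff=7.0000  idx=[0, 1, 2, 3, 4, 5, 6]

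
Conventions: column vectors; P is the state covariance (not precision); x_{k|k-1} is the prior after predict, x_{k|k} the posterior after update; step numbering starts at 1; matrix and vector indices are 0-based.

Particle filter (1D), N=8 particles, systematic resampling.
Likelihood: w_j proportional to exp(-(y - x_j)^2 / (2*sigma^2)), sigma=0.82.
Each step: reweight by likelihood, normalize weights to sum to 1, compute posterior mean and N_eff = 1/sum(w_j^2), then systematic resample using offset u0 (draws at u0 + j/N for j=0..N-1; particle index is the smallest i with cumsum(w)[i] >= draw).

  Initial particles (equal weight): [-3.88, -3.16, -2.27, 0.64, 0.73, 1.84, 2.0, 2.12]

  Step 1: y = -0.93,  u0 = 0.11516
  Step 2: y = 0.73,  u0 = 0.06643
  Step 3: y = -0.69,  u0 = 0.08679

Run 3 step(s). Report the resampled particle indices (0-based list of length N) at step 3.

step 1: w=[0.0026, 0.0424, 0.4503, 0.2738, 0.2206, 0.0057, 0.0029, 0.0017]  mean=-0.8105  Neff=3.0465  idx=[2, 2, 2, 2, 3, 3, 4, 5]
step 2: w=[0.0004, 0.0004, 0.0004, 0.0004, 0.2930, 0.2930, 0.2947, 0.1179]  mean=0.8038  Neff=3.6709  idx=[4, 4, 5, 5, 5, 6, 6, 7]
step 3: w=[0.1493, 0.1493, 0.1493, 0.1493, 0.1493, 0.1242, 0.1242, 0.0048]  mean=0.6681  Neff=7.0214  idx=[0, 1, 2, 3, 3, 4, 5, 6]

resampled_idx = [0, 1, 2, 3, 3, 4, 5, 6]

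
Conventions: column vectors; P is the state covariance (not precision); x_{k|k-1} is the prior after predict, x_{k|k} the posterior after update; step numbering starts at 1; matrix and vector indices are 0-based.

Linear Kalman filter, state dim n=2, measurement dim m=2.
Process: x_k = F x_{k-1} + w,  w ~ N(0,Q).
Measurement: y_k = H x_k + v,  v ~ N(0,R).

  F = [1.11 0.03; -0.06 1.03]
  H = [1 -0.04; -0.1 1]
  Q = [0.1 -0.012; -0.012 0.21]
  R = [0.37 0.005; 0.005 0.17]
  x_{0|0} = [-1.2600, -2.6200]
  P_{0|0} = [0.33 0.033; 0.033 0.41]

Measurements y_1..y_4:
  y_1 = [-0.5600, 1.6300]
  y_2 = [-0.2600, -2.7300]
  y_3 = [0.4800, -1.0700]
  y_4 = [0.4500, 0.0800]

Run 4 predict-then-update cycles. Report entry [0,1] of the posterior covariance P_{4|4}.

step 1: x^-=[-1.4772, -2.6230]  P^-=[0.5092 0.0164; 0.0164 0.6421]  S=[0.8789 -0.0552; -0.0552 0.8139]  K=[0.5784 -0.0032; 0.0390 0.7895]  nu=[0.8123, 4.1053]  x^+=[-1.0207, 0.6499]  P^+=[0.2149 0.0238; 0.0238 0.1368]
step 2: x^-=[-1.1135, 0.7306]  P^-=[0.3665 0.0051; 0.0051 0.3530]  S=[0.7367 -0.0406; -0.0406 0.5256]  K=[0.4961 -0.0216; 0.0249 0.6725]  nu=[0.8827, -3.5720]  x^+=[-0.5983, -1.6495]  P^+=[0.1841 0.0172; 0.0172 0.1162]
step 3: x^-=[-0.7136, -1.6631]  P^-=[0.3281 -0.0010; -0.0010 0.3318]  S=[0.6987 -0.0421; -0.0421 0.5053]  K=[0.4680 -0.0280; 0.0192 0.6584]  nu=[1.1271, 0.5217]  x^+=[-0.2008, -1.2979]  P^+=[0.1736 0.0149; 0.0149 0.1135]
step 4: x^-=[-0.2618, -1.3248]  P^-=[0.3150 -0.0030; -0.0030 0.3292]  S=[0.6858 -0.0427; -0.0427 0.5030]  K=[0.4577 -0.0297; 0.0173 0.6566]  nu=[0.6588, 1.3786]  x^+=[-0.0013, -0.4082]  P^+=[0.1698 0.0142; 0.0142 0.1131]

P_post[0,1] = 0.0142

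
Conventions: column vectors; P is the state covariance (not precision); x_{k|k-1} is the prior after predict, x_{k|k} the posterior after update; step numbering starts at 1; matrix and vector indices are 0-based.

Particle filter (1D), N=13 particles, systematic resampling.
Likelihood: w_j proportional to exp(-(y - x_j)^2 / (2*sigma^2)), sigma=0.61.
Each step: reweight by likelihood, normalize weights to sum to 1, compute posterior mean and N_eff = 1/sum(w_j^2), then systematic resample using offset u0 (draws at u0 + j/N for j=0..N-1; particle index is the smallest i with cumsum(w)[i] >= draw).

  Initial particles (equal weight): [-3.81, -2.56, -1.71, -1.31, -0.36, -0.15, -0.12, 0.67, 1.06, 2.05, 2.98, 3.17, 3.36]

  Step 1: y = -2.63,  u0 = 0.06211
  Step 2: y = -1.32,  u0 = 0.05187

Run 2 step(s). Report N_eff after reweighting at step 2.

N_eff = 6.3695

step 1: w=[0.0983, 0.6345, 0.2048, 0.0614, 0.0006, 0.0002, 0.0001, 0.0000, 0.0000, 0.0000, 0.0000, 0.0000, 0.0000]  mean=-2.4299  Neff=2.1836  idx=[0, 1, 1, 1, 1, 1, 1, 1, 1, 2, 2, 2, 3]
step 2: w=[0.0001, 0.0284, 0.0284, 0.0284, 0.0284, 0.0284, 0.0284, 0.0284, 0.0284, 0.1828, 0.1828, 0.1828, 0.2242]  mean=-1.8136  Neff=6.3695  idx=[2, 5, 8, 9, 9, 10, 10, 10, 11, 11, 12, 12, 12]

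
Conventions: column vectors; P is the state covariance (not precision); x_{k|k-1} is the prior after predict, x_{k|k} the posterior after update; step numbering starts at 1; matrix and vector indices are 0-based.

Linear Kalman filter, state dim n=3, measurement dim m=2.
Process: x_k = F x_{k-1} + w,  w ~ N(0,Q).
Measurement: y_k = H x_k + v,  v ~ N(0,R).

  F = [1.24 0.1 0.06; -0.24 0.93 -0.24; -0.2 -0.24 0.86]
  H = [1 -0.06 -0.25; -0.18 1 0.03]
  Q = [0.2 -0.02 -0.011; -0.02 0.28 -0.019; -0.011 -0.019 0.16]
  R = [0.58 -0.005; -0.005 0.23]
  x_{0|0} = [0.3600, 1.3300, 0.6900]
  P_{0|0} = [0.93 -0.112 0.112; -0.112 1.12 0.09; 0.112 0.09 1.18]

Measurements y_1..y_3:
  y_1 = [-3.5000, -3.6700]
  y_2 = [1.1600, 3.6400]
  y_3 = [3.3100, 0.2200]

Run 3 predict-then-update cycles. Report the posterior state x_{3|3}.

x_post = [1.4250, 0.7802, -0.5246]

step 1: x^-=[0.6208, 0.9849, 0.2022]  P^-=[1.6354 -0.3682 -0.0475; -0.3682 1.3929 -0.3941; -0.0475 -0.3941 1.0480]  S=[2.3420 -0.6673; -0.6673 1.7863]  K=[0.6792 -0.1180; 0.0896 0.8437; -0.1998 -0.2729]  nu=[-4.0112, -4.5492]  x^+=[-1.5667, -3.2128, 2.2450]  P^+=[0.4233 0.0425 0.1049; 0.0425 0.2034 -0.0697; 0.1049 -0.0697 0.8943]
step 2: x^-=[-2.1293, -3.1507, 3.0151]  P^-=[0.8814 -0.1269 0.0174; -0.1269 0.5560 -0.3105; 0.0174 -0.3105 0.8468]  S=[1.5135 -0.2521; -0.2521 0.8422]  K=[0.5558 -0.1720; 0.0611 0.6945; -0.1822 -0.3968]  nu=[3.8540, 6.3170]  x^+=[-1.0736, 1.4723, -0.1933]  P^+=[0.3406 0.0170 0.0655; 0.0170 0.1655 -0.0996; 0.0655 -0.0996 0.7005]
step 3: x^-=[-1.1956, 1.6733, -0.3049]  P^-=[0.7407 -0.1205 -0.0068; -0.1205 0.5275 -0.2821; -0.0068 -0.2821 0.7214]  S=[1.3771 -0.2266; -0.2266 0.8087]  K=[0.5165 -0.1693; 0.0533 0.6836; -0.1849 -0.3724]  nu=[4.5298, -1.6593]  x^+=[1.4250, 0.7802, -0.5246]  P^+=[0.3105 0.0132 0.0372; 0.0132 0.1622 -0.0958; 0.0372 -0.0958 0.5934]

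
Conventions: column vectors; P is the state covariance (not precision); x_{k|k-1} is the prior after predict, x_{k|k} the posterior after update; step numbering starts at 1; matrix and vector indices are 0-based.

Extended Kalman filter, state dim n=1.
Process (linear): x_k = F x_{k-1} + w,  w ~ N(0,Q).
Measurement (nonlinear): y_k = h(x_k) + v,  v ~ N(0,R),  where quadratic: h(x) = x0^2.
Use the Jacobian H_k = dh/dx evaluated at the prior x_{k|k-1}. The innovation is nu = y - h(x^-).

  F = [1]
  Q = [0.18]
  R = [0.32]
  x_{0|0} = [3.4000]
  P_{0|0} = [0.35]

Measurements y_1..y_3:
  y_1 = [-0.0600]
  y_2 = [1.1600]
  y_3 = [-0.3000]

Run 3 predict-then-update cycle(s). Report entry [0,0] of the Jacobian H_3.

step 1: x^-=[3.4000]  P^-=[0.5300]  H_jac=[6.8000]  S=[24.8272]  K=[0.1452]  nu=[-11.6200]  x^+=[1.7132]  P^+=[0.0068]
step 2: x^-=[1.7132]  P^-=[0.1868]  H_jac=[3.4264]  S=[2.5134]  K=[0.2547]  nu=[-1.7751]  x^+=[1.2611]  P^+=[0.0238]
step 3: x^-=[1.2611]  P^-=[0.2038]  H_jac=[2.5222]  S=[1.6164]  K=[0.3180]  nu=[-1.8904]  x^+=[0.6600]  P^+=[0.0403]

H_jac[0,0] = 2.5222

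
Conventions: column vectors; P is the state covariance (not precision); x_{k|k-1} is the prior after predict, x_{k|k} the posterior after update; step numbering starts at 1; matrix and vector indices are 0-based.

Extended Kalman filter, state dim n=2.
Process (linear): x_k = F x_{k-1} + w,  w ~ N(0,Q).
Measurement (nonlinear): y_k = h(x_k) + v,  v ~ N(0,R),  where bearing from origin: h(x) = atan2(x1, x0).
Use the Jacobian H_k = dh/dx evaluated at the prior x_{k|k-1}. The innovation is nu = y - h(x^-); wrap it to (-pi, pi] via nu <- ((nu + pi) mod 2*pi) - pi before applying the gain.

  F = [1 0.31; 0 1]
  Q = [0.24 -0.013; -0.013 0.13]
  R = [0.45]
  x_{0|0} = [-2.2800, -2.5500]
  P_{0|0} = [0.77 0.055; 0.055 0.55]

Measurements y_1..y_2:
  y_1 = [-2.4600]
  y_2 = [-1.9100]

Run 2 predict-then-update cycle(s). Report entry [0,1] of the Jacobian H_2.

step 1: x^-=[-3.0705, -2.5500]  P^-=[1.0970 0.2125; 0.2125 0.6800]  H_jac=[0.1601 -0.1927]  S=[0.4903]  K=[0.2746; -0.1980]  nu=[-0.0115]  x^+=[-3.0736, -2.5477]  P^+=[1.0600 0.2392; 0.2392 0.6608]
step 2: x^-=[-3.8634, -2.5477]  P^-=[1.5118 0.4310; 0.4310 0.7908]  H_jac=[0.1190 -0.1804]  S=[0.4786]  K=[0.2133; -0.1909]  nu=[0.6486]  x^+=[-3.7251, -2.6716]  P^+=[1.4900 0.4505; 0.4505 0.7733]

H_jac[0,1] = -0.1804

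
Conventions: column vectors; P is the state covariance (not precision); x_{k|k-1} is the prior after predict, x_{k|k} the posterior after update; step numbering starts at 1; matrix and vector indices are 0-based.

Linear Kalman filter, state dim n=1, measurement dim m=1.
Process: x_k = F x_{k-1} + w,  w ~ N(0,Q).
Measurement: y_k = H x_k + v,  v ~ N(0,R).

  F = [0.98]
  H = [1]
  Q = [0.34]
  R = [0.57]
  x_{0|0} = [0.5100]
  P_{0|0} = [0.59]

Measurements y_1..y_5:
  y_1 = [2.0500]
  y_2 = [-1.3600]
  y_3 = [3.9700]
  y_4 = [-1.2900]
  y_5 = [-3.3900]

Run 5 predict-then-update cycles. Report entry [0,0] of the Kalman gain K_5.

step 1: x^-=[0.4998]  P^-=[0.9066]  S=[1.4766]  K=[0.6140]  nu=[1.5502]  x^+=[1.4516]  P^+=[0.3500]
step 2: x^-=[1.4226]  P^-=[0.6761]  S=[1.2461]  K=[0.5426]  nu=[-2.7826]  x^+=[-0.0872]  P^+=[0.3093]
step 3: x^-=[-0.0854]  P^-=[0.6370]  S=[1.2070]  K=[0.5278]  nu=[4.0554]  x^+=[2.0549]  P^+=[0.3008]
step 4: x^-=[2.0138]  P^-=[0.6289]  S=[1.1989]  K=[0.5246]  nu=[-3.3038]  x^+=[0.2807]  P^+=[0.2990]
step 5: x^-=[0.2751]  P^-=[0.6272]  S=[1.1972]  K=[0.5239]  nu=[-3.6651]  x^+=[-1.6450]  P^+=[0.2986]

K[0,0] = 0.5239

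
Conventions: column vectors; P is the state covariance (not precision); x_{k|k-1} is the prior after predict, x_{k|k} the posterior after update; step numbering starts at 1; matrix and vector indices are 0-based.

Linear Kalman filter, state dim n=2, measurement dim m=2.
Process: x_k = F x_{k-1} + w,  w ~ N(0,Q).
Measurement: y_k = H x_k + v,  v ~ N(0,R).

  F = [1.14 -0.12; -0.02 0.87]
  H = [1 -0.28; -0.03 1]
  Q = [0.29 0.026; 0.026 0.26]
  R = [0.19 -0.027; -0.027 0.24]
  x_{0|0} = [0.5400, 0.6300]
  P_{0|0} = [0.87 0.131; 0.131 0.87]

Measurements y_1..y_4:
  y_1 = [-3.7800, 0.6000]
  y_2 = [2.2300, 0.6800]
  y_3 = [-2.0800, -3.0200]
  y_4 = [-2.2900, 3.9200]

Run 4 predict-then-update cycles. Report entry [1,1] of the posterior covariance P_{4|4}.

step 1: x^-=[0.5400, 0.5373]  P^-=[1.3973 0.0456; 0.0456 0.9143]  S=[1.6335 -0.2790; -0.2790 1.1528]  K=[0.8847 0.2173; 0.0067 0.7935]  nu=[-4.1696, 0.0789]  x^+=[-3.1317, 0.5720]  P^+=[0.1716 0.0334; 0.0334 0.1913]
step 2: x^-=[-3.6388, 0.5603]  P^-=[0.5066 0.0353; 0.0353 0.4037]  S=[0.7085 -0.1196; -0.1196 0.6420]  K=[0.7293 0.1672; -0.0039 0.6264]  nu=[6.0257, 0.0106]  x^+=[0.7577, 0.5432]  P^+=[0.1410 0.0247; 0.0247 0.1512]
step 3: x^-=[0.7986, 0.4574]  P^-=[0.4686 0.0315; 0.0315 0.3736]  S=[0.6703 -0.1139; -0.1139 0.6122]  K=[0.7134 0.1613; -0.0058 0.6077]  nu=[-2.7505, -3.4535]  x^+=[-1.7205, -1.6254]  P^+=[0.1378 0.0236; 0.0236 0.1467]
step 4: x^-=[-1.7663, -1.3797]  P^-=[0.4647 0.0310; 0.0310 0.3703]  S=[0.6664 -0.1134; -0.1134 0.6088]  K=[0.7117 0.1605; -0.0061 0.6055]  nu=[-0.9100, 5.2467]  x^+=[-1.5718, 1.8028]  P^+=[0.1374 0.0234; 0.0234 0.1462]

P_post[1,1] = 0.1462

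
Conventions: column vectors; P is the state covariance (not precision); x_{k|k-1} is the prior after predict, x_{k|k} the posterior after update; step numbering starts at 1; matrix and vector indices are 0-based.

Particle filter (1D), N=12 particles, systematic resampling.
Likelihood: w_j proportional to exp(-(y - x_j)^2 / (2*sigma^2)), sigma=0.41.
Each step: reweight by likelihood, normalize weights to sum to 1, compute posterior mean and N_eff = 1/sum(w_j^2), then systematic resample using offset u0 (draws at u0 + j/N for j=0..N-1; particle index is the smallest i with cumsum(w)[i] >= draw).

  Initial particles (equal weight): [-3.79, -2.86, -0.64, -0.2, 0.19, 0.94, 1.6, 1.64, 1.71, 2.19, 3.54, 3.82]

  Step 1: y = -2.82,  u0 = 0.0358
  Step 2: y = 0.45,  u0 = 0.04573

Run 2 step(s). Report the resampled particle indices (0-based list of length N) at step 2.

step 1: w=[0.0577, 0.9423, 0.0000, 0.0000, 0.0000, 0.0000, 0.0000, 0.0000, 0.0000, 0.0000, 0.0000, 0.0000]  mean=-2.9136  Neff=1.1219  idx=[0, 1, 1, 1, 1, 1, 1, 1, 1, 1, 1, 1]
step 2: w=[0.0000, 0.0909, 0.0909, 0.0909, 0.0909, 0.0909, 0.0909, 0.0909, 0.0909, 0.0909, 0.0909, 0.0909]  mean=-2.8600  Neff=11.0000  idx=[1, 2, 3, 4, 5, 6, 7, 7, 8, 9, 10, 11]

resampled_idx = [1, 2, 3, 4, 5, 6, 7, 7, 8, 9, 10, 11]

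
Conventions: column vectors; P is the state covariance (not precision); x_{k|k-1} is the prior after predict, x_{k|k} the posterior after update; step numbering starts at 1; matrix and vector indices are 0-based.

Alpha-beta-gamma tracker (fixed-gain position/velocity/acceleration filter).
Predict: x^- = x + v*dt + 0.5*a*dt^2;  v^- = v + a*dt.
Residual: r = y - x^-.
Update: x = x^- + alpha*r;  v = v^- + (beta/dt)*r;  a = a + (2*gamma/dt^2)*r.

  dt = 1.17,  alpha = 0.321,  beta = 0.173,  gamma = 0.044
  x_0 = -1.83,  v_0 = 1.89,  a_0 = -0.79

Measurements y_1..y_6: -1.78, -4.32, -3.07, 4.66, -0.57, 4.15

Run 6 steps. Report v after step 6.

step 1: x_pred=-0.1594  r=-1.6206  x^+=-0.6796  v^+=0.7261  a^+=-0.8942
step 2: x_pred=-0.4421  r=-3.8779  x^+=-1.6869  v^+=-0.8935  a^+=-1.1435
step 3: x_pred=-3.5150  r=0.4450  x^+=-3.3721  v^+=-2.1656  a^+=-1.1149
step 4: x_pred=-6.6689  r=11.3289  x^+=-3.0323  v^+=-1.7948  a^+=-0.3866
step 5: x_pred=-5.3969  r=4.8269  x^+=-3.8475  v^+=-1.5334  a^+=-0.0763
step 6: x_pred=-5.6938  r=9.8438  x^+=-2.5339  v^+=-0.1671  a^+=0.5565

v_post = -0.1671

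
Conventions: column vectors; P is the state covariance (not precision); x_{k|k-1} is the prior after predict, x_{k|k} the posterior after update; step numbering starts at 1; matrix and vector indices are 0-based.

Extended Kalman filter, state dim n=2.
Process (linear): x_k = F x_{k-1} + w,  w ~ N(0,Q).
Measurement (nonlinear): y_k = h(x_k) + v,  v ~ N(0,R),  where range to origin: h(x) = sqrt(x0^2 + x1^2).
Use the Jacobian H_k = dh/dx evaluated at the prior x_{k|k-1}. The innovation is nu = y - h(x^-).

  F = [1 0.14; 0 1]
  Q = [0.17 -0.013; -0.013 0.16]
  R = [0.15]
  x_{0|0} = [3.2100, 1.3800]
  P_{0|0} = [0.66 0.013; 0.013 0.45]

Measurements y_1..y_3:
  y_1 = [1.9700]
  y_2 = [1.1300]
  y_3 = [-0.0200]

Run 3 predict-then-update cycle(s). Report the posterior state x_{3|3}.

step 1: x^-=[3.4032, 1.3800]  P^-=[0.8425 0.0630; 0.0630 0.6100]  H_jac=[0.9267 0.3758]  S=[1.0035]  K=[0.8016; 0.2866]  nu=[-1.7024]  x^+=[2.0386, 0.8921]  P^+=[0.1977 -0.1675; -0.1675 0.5276]
step 2: x^-=[2.1635, 0.8921]  P^-=[0.3311 -0.1067; -0.1067 0.6876]  H_jac=[0.9245 0.3812]  S=[0.4577]  K=[0.5799; 0.3572]  nu=[-1.2102]  x^+=[1.4617, 0.4599]  P^+=[0.1772 -0.2015; -0.2015 0.6292]
step 3: x^-=[1.5261, 0.4599]  P^-=[0.3031 -0.1264; -0.1264 0.7892]  H_jac=[0.9575 0.2885]  S=[0.4237]  K=[0.5988; 0.2517]  nu=[-1.6138]  x^+=[0.5597, 0.0536]  P^+=[0.1511 -0.1903; -0.1903 0.7623]

x_post = [0.5597, 0.0536]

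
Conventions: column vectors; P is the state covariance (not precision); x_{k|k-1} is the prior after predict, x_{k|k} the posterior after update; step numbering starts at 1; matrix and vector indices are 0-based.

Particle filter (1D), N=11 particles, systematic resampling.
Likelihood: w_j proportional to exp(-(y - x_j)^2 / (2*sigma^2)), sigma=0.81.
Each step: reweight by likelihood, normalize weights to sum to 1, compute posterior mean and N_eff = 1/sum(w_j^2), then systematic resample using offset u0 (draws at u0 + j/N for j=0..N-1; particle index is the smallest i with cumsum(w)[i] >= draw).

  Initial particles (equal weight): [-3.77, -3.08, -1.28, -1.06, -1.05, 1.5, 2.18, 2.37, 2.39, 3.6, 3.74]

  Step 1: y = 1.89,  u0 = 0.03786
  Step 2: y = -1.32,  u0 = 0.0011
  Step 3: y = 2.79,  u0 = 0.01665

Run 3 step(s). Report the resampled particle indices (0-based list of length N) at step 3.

resampled_idx = [0, 1, 2, 3, 4, 5, 6, 7, 8, 9, 10]

step 1: w=[0.0000, 0.0000, 0.0001, 0.0004, 0.0004, 0.2421, 0.2550, 0.2281, 0.2247, 0.0293, 0.0200]  mean=2.1759  Neff=4.3978  idx=[5, 5, 5, 6, 6, 6, 7, 7, 8, 8, 8]
step 2: w=[0.3149, 0.3149, 0.3149, 0.0119, 0.0119, 0.0119, 0.0042, 0.0042, 0.0038, 0.0038, 0.0038]  mean=1.5416  Neff=3.3565  idx=[0, 0, 0, 0, 1, 1, 1, 2, 2, 2, 2]
step 3: w=[0.0909, 0.0909, 0.0909, 0.0909, 0.0909, 0.0909, 0.0909, 0.0909, 0.0909, 0.0909, 0.0909]  mean=1.5000  Neff=11.0000  idx=[0, 1, 2, 3, 4, 5, 6, 7, 8, 9, 10]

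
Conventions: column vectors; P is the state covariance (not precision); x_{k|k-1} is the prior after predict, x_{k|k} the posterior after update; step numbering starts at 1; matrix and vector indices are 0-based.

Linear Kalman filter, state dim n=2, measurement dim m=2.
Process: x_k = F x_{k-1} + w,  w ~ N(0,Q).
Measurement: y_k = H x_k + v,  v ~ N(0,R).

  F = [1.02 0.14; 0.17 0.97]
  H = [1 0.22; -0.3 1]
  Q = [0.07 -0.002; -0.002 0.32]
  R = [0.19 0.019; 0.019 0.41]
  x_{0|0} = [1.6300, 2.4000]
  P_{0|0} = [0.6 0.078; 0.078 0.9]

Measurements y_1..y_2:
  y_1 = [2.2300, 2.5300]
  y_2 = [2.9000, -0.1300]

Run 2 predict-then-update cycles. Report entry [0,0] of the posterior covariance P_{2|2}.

step 1: x^-=[1.9986, 2.6051]  P^-=[0.7342 0.3033; 0.3033 1.2099]  S=[1.1162 0.3482; 0.3482 1.5040]  K=[0.7548 -0.1195; 0.2998 0.6746]  nu=[-0.3417, 0.5245]  x^+=[1.6780, 2.8565]  P^+=[0.1396 0.0072; 0.0072 0.2844]
step 2: x^-=[2.1114, 3.0560]  P^-=[0.2228 0.0681; 0.0681 0.5940]  S=[0.4716 0.1465; 0.1465 0.9832]  K=[0.5284 -0.0774; 0.2521 0.5458]  nu=[0.1162, -2.5526]  x^+=[2.3705, 1.6920]  P^+=[0.0973 0.0075; 0.0075 0.2308]

P_post[0,0] = 0.0973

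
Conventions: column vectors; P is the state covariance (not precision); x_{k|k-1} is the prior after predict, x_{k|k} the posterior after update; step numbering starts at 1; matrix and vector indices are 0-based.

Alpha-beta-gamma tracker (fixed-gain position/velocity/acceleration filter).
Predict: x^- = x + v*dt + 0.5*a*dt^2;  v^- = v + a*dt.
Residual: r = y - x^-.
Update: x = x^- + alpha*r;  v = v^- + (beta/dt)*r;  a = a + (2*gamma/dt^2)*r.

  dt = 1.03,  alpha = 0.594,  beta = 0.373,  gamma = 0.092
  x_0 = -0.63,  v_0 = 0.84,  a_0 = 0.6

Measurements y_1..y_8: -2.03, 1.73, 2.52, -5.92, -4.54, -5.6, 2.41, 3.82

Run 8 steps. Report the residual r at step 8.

step 1: x_pred=0.5535  r=-2.5835  x^+=-0.9811  v^+=0.5224  a^+=0.1519
step 2: x_pred=-0.3624  r=2.0924  x^+=0.8805  v^+=1.4367  a^+=0.5148
step 3: x_pred=2.6333  r=-0.1133  x^+=2.5660  v^+=1.9259  a^+=0.4952
step 4: x_pred=4.8124  r=-10.7324  x^+=-1.5627  v^+=-1.4506  a^+=-1.3662
step 5: x_pred=-3.7815  r=-0.7585  x^+=-4.2321  v^+=-3.1325  a^+=-1.4978
step 6: x_pred=-8.2530  r=2.6530  x^+=-6.6771  v^+=-3.7144  a^+=-1.0376
step 7: x_pred=-11.0534  r=13.4634  x^+=-3.0561  v^+=0.0924  a^+=1.2974
step 8: x_pred=-2.2728  r=6.0928  x^+=1.3463  v^+=3.6352  a^+=2.3542

resid = 6.0928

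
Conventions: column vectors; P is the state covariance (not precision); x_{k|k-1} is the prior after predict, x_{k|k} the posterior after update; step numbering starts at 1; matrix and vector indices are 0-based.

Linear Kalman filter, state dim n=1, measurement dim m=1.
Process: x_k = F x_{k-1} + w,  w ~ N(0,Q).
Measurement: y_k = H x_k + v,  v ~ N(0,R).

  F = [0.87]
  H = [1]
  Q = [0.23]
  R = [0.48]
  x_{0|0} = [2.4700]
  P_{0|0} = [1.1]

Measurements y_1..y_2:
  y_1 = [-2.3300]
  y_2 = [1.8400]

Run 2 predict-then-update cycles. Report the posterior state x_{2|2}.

x_post = [0.5131]

step 1: x^-=[2.1489]  P^-=[1.0626]  S=[1.5426]  K=[0.6888]  nu=[-4.4789]  x^+=[-0.9363]  P^+=[0.3306]
step 2: x^-=[-0.8146]  P^-=[0.4803]  S=[0.9603]  K=[0.5001]  nu=[2.6546]  x^+=[0.5131]  P^+=[0.2401]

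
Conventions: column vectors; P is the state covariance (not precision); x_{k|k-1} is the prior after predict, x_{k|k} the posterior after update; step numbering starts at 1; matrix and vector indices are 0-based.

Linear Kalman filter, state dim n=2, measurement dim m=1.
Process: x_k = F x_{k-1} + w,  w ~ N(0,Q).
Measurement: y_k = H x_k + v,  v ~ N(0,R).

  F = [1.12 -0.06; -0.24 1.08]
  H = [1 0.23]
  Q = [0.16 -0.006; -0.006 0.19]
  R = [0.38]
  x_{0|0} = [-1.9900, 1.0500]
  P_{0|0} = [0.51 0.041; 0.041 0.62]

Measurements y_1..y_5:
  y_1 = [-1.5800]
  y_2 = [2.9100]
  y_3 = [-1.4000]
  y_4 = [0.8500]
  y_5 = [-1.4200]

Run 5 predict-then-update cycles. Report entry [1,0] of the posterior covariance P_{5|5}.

step 1: x^-=[-2.2918, 1.6116]  P^-=[0.7965 -0.1331; -0.1331 0.9213]  S=[1.1640]  K=[0.6580; 0.0677]  nu=[0.3411]  x^+=[-2.0673, 1.6347]  P^+=[0.2926 -0.1849; -0.1849 0.9160]
step 2: x^-=[-2.4135, 2.2616]  P^-=[0.5551 -0.3704; -0.3704 1.3711]  S=[0.8373]  K=[0.5613; -0.0657]  nu=[4.8033]  x^+=[0.2825, 1.9461]  P^+=[0.2914 -0.3395; -0.3395 1.3675]
step 3: x^-=[0.1996, 2.0340]  P^-=[0.5760 -0.5885; -0.5885 1.9778]  S=[0.7900]  K=[0.5579; -0.1691]  nu=[-2.0674]  x^+=[-0.9537, 2.3835]  P^+=[0.3302 -0.5139; -0.5139 1.9552]
step 4: x^-=[-1.2112, 2.8031]  P^-=[0.6503 -0.8505; -0.8505 2.7560]  S=[0.7849]  K=[0.5793; -0.2760]  nu=[1.4165]  x^+=[-0.3906, 2.4121]  P^+=[0.3869 -0.7250; -0.7250 2.6962]
step 5: x^-=[-0.5822, 2.6988]  P^-=[0.7525 -1.1721; -1.1721 3.7330]  S=[0.7908]  K=[0.6107; -0.3965]  nu=[-1.4585]  x^+=[-1.4728, 3.2772]  P^+=[0.4576 -0.9807; -0.9807 3.6087]

P_post[1,0] = -0.9807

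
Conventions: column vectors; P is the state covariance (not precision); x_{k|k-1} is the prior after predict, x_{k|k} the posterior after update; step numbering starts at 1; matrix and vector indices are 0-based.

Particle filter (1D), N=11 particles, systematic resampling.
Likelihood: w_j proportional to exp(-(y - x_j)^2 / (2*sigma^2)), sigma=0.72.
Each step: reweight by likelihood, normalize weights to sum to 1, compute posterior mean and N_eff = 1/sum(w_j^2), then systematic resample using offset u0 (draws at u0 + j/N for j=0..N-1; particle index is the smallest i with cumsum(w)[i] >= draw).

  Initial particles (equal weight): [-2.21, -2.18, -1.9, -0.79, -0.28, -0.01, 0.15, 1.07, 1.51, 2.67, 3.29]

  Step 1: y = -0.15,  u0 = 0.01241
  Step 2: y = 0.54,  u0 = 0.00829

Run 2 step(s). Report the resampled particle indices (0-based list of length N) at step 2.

step 1: w=[0.0042, 0.0048, 0.0132, 0.1705, 0.2490, 0.2483, 0.2320, 0.0602, 0.0177, 0.0001, 0.0000]  mean=-0.1253  Neff=4.7465  idx=[2, 3, 4, 4, 4, 5, 5, 5, 6, 6, 6]
step 2: w=[0.0005, 0.0276, 0.0794, 0.0794, 0.0794, 0.1134, 0.1134, 0.1134, 0.1311, 0.1311, 0.1311]  mean=-0.0338  Neff=9.1014  idx=[1, 2, 4, 5, 5, 6, 7, 8, 8, 9, 10]

resampled_idx = [1, 2, 4, 5, 5, 6, 7, 8, 8, 9, 10]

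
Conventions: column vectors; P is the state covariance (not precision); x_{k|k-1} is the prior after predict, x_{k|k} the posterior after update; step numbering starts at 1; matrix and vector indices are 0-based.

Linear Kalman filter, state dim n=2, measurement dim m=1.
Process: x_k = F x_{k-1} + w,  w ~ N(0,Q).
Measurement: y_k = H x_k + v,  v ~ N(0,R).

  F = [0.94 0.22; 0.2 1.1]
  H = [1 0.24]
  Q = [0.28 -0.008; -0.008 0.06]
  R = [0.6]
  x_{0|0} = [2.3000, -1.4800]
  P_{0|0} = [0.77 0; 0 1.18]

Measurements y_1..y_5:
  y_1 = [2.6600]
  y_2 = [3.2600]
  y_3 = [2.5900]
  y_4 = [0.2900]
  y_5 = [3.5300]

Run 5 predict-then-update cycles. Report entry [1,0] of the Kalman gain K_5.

K[1,0] = 0.4865

step 1: x^-=[1.8364, -1.1680]  P^-=[1.0175 0.4223; 0.4223 1.5186]  S=[1.9077]  K=[0.5865; 0.4124]  nu=[1.1039]  x^+=[2.4838, -0.7127]  P^+=[0.3613 -0.0391; -0.0391 1.1941]
step 2: x^-=[2.1780, -0.2872]  P^-=[0.6408 0.3067; 0.3067 1.5021]  S=[1.4746]  K=[0.4845; 0.4525]  nu=[1.1509]  x^+=[2.7356, 0.2336]  P^+=[0.2947 -0.0166; -0.0166 1.2002]
step 3: x^-=[2.6229, 0.8040]  P^-=[0.5916 0.3200; 0.3200 1.5167]  S=[1.4326]  K=[0.4666; 0.4775]  nu=[-0.2259]  x^+=[2.5175, 0.6962]  P^+=[0.2797 0.0008; 0.0008 1.1901]
step 4: x^-=[2.5196, 1.2693]  P^-=[0.5851 0.3335; 0.3335 1.5116]  S=[1.4323]  K=[0.4644; 0.4862]  nu=[-2.5343]  x^+=[1.3427, 0.0373]  P^+=[0.2762 0.0101; 0.0101 1.1731]
step 5: x^-=[1.2703, 0.3095]  P^-=[0.5850 0.3388; 0.3388 1.4950]  S=[1.4338]  K=[0.4648; 0.4865]  nu=[2.1854]  x^+=[2.2860, 1.3728]  P^+=[0.2754 0.0146; 0.0146 1.1556]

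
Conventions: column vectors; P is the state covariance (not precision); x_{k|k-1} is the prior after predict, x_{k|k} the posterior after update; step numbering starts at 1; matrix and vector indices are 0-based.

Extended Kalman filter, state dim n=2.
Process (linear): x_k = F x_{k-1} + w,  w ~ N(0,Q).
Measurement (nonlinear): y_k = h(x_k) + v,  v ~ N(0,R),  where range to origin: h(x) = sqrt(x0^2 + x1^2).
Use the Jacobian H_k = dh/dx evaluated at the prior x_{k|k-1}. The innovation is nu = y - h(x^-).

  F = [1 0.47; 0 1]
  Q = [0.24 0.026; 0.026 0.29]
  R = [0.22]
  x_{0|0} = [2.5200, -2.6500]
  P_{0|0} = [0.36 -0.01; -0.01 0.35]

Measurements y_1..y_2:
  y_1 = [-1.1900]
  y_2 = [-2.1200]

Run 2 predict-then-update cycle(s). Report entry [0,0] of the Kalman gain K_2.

step 1: x^-=[1.2745, -2.6500]  P^-=[0.6679 0.1805; 0.1805 0.6400]  H_jac=[0.4334 -0.9012]  S=[0.7242]  K=[0.1751; -0.6883]  nu=[-4.1306]  x^+=[0.5512, 0.1933]  P^+=[0.6457 0.2678; 0.2678 0.2968]
step 2: x^-=[0.6420, 0.1933]  P^-=[1.2030 0.4333; 0.4333 0.5868]  H_jac=[0.9576 0.2883]  S=[1.6110]  K=[0.7926; 0.3626]  nu=[-2.7905]  x^+=[-1.5696, -0.8184]  P^+=[0.1910 -0.0296; -0.0296 0.3751]

K[0,0] = 0.7926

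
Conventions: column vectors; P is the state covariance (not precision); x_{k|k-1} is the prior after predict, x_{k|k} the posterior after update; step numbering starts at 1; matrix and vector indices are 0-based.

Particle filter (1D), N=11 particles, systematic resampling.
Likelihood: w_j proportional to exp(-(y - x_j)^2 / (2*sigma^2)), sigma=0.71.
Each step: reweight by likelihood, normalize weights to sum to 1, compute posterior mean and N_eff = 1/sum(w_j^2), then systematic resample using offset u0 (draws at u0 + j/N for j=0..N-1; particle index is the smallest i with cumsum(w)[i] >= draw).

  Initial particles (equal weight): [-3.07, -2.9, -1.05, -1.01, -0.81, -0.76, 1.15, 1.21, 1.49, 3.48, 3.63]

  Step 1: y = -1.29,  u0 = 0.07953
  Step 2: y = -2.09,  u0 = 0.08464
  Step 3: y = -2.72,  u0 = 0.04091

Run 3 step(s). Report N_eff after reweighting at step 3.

N_eff = 9.7266

step 1: w=[0.0122, 0.0216, 0.2663, 0.2608, 0.2243, 0.2134, 0.0008, 0.0006, 0.0001, 0.0000, 0.0000]  mean=-0.9850  Neff=4.2481  idx=[2, 2, 2, 3, 3, 3, 4, 4, 5, 5, 5]
step 2: w=[0.1187, 0.1187, 0.1187, 0.1091, 0.1091, 0.1091, 0.0683, 0.0683, 0.0600, 0.0600, 0.0600]  mean=-0.9519  Neff=10.1939  idx=[0, 1, 2, 3, 3, 4, 5, 6, 7, 9, 10]
step 3: w=[0.1241, 0.1241, 0.1241, 0.1086, 0.1086, 0.1086, 0.1086, 0.0529, 0.0529, 0.0437, 0.0437]  mean=-0.9819  Neff=9.7266  idx=[0, 1, 1, 2, 3, 4, 4, 5, 6, 7, 9]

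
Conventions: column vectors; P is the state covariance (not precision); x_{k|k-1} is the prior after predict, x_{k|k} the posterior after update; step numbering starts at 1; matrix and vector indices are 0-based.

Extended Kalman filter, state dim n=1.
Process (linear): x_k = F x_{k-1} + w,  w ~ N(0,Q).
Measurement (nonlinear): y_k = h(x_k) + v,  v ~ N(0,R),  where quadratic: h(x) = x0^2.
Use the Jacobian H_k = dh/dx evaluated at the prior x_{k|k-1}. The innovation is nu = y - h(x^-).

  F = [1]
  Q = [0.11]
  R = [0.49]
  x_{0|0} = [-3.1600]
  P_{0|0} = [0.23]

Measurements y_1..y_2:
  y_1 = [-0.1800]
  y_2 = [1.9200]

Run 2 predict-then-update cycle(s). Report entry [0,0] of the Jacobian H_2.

H_jac[0,0] = -3.2151

step 1: x^-=[-3.1600]  P^-=[0.3400]  H_jac=[-6.3200]  S=[14.0704]  K=[-0.1527]  nu=[-10.1656]  x^+=[-1.6075]  P^+=[0.0118]
step 2: x^-=[-1.6075]  P^-=[0.1218]  H_jac=[-3.2151]  S=[1.7494]  K=[-0.2239]  nu=[-0.6642]  x^+=[-1.4588]  P^+=[0.0341]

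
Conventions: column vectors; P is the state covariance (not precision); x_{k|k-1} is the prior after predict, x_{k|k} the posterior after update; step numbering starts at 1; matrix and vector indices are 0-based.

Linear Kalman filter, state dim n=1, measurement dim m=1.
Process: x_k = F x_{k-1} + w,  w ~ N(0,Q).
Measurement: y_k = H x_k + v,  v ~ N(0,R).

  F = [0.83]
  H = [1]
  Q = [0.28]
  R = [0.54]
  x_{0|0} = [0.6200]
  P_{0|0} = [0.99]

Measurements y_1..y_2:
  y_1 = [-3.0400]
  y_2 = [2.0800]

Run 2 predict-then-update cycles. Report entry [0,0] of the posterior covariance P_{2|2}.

P_post[0,0] = 0.2645

step 1: x^-=[0.5146]  P^-=[0.9620]  S=[1.5020]  K=[0.6405]  nu=[-3.5546]  x^+=[-1.7621]  P^+=[0.3459]
step 2: x^-=[-1.4625]  P^-=[0.5183]  S=[1.0583]  K=[0.4897]  nu=[3.5425]  x^+=[0.2724]  P^+=[0.2645]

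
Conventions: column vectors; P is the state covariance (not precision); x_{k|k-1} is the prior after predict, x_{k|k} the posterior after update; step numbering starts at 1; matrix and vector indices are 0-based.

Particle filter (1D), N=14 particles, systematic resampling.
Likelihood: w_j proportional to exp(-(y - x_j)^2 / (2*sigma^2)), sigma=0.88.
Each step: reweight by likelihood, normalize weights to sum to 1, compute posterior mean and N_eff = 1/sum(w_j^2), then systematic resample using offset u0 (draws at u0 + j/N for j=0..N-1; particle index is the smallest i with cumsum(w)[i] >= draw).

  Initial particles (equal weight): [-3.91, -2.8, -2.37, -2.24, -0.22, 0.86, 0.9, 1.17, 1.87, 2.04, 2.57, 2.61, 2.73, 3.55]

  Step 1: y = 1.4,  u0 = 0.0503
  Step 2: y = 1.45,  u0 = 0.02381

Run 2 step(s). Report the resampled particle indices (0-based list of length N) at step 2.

resampled_idx = [0, 1, 2, 3, 4, 4, 5, 6, 7, 8, 9, 9, 10, 12]

step 1: w=[0.0000, 0.0000, 0.0000, 0.0000, 0.0326, 0.1470, 0.1510, 0.1715, 0.1538, 0.1362, 0.0733, 0.0689, 0.0566, 0.0090]  mean=1.5760  Neff=7.6627  idx=[5, 5, 6, 6, 7, 7, 7, 8, 8, 9, 9, 10, 11, 12]
step 2: w=[0.0747, 0.0747, 0.0770, 0.0770, 0.0889, 0.0889, 0.0889, 0.0835, 0.0835, 0.0747, 0.0747, 0.0416, 0.0392, 0.0325]  mean=1.4945  Neff=13.1259  idx=[0, 1, 2, 3, 4, 4, 5, 6, 7, 8, 9, 9, 10, 12]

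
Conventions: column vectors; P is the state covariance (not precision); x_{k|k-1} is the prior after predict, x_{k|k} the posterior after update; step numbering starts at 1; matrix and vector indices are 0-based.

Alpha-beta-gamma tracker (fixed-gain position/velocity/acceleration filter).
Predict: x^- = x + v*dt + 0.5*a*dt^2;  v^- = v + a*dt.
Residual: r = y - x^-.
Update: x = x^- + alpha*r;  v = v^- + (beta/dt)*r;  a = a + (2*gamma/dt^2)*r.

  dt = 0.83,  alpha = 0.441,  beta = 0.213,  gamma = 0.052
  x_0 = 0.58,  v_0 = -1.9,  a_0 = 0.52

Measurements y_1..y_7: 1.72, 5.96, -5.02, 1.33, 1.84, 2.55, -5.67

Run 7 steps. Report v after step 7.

v_post = -0.7787

step 1: x_pred=-0.8179  r=2.5379  x^+=0.3013  v^+=-0.8171  a^+=0.9031
step 2: x_pred=-0.0658  r=6.0258  x^+=2.5916  v^+=1.4789  a^+=1.8128
step 3: x_pred=4.4435  r=-9.4635  x^+=0.2701  v^+=0.5549  a^+=0.3842
step 4: x_pred=0.8630  r=0.4670  x^+=1.0689  v^+=0.9936  a^+=0.4547
step 5: x_pred=2.0503  r=-0.2103  x^+=1.9575  v^+=1.3170  a^+=0.4229
step 6: x_pred=3.1964  r=-0.6464  x^+=2.9113  v^+=1.5022  a^+=0.3253
step 7: x_pred=4.2702  r=-9.9402  x^+=-0.1134  v^+=-0.7787  a^+=-1.1753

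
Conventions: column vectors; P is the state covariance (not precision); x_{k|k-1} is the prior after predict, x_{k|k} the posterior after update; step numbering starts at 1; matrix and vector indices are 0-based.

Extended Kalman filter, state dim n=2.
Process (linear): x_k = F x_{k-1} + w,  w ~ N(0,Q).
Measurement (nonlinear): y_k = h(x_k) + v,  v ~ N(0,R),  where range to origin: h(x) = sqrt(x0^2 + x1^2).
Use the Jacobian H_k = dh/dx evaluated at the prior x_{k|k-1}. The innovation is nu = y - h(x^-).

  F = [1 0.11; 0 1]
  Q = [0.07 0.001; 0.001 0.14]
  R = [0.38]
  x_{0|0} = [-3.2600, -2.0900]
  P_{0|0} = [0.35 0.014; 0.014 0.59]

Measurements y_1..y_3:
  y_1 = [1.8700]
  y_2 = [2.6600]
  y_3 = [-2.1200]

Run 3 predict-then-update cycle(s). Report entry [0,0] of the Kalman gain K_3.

K[0,0] = -0.3326

step 1: x^-=[-3.4899, -2.0900]  P^-=[0.4302 0.0799; 0.0799 0.7300]  H_jac=[-0.8579 -0.5138]  S=[0.9598]  K=[-0.4273; -0.4622]  nu=[-2.1979]  x^+=[-2.5507, -1.0742]  P^+=[0.2550 -0.1097; -0.1097 0.5250]
step 2: x^-=[-2.6689, -1.0742]  P^-=[0.3072 -0.0509; -0.0509 0.6650]  H_jac=[-0.9277 -0.3734]  S=[0.7018]  K=[-0.3790; -0.2865]  nu=[-0.2169]  x^+=[-2.5867, -1.0120]  P^+=[0.2064 -0.1271; -0.1271 0.6074]
step 3: x^-=[-2.6980, -1.0120]  P^-=[0.2558 -0.0593; -0.0593 0.7474]  H_jac=[-0.9363 -0.3512]  S=[0.6574]  K=[-0.3326; -0.3148]  nu=[-5.0015]  x^+=[-1.0345, 0.5625]  P^+=[0.1831 -0.1281; -0.1281 0.6822]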